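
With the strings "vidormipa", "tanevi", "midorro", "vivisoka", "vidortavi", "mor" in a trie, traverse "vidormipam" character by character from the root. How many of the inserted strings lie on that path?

Traverse "vidormipam" character by character; count nodes along the way that are marked as word ends.
Prefixes of the query that are stored words: "vidormipa"
Count: 1

1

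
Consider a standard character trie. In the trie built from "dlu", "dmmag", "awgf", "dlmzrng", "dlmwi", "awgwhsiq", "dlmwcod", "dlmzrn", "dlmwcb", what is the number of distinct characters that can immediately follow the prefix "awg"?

2

Follow the path "awg" to its node, then look at its outgoing edges.
Distinct next characters after "awg": f, w.
That node has 2 child edges.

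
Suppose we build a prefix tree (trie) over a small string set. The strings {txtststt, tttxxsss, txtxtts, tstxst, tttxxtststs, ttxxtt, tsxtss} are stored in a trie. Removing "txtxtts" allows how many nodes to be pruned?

4

After clearing the end-marker at "txtxtts", prune upward until reaching a node still needed by another word.
The suffix "xtts" (4 nodes) is used only by "txtxtts"; the node for "txt" still has the child "s", so pruning stops there.
Nodes removed: 4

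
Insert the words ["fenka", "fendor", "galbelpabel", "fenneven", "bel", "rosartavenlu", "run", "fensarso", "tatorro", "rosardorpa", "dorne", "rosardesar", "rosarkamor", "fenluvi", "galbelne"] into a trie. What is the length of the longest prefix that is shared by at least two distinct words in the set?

6

Look for the deepest trie node that still has at least two words in its subtree.
e.g. "galbelne" and "galbelpabel" share the prefix "galbel" of length 6; no pair shares a longer one.
Longest shared-prefix length: 6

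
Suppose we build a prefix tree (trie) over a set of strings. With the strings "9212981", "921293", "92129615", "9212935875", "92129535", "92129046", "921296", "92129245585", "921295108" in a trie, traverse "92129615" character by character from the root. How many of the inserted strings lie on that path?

2

Check each prefix of "92129615" against the stored set — each match is an end-marker on the path.
Prefixes of the query that are stored words: "921296", "92129615"
Count: 2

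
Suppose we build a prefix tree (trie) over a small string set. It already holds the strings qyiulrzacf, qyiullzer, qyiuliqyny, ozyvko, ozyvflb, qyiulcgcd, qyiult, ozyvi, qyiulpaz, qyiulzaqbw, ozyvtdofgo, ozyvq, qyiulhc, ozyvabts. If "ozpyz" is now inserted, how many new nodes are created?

3

"oz" is already a path in the trie; the remaining "pyz" must be added.
Each of the 3 remaining characters creates one node.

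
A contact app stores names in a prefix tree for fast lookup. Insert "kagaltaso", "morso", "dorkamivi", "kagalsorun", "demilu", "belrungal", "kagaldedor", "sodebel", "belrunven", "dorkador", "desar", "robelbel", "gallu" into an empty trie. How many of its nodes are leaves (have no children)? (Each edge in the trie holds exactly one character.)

Leaves are exactly the stored words that no other stored word extends.
Those words: "belrungal", "belrunven", "demilu", "desar", "dorkador", "dorkamivi", "gallu", "kagaldedor", "kagalsorun", "kagaltaso", "morso", "robelbel", "sodebel"
Leaf count: 13

13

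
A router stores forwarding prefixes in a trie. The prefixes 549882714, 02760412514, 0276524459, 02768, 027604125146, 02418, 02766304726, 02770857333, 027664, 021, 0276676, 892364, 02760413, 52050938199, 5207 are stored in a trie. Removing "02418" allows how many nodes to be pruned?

A node on "02418"'s path can go only if nothing else ends at it or branches off below it.
The suffix "418" (3 nodes) is used only by "02418"; the node for "02" still has the child "7", so pruning stops there.
Nodes removed: 3

3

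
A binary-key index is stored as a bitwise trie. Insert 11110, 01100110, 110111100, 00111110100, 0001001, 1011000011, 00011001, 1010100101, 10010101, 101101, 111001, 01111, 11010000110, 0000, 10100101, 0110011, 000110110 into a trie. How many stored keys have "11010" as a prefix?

1

Filter for entries beginning with "11010":
Words under "11010": 11010000110
Count: 1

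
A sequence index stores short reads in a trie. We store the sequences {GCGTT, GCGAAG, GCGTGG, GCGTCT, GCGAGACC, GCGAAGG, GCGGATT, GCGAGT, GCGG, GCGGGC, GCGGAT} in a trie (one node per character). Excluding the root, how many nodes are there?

24

Trie structure (* marks end of a word):
(root)
└─ G
   └─ C
      └─ G
         ├─ A
         │  ├─ A
         │  │  └─ G *
         │  │     └─ G *
         │  └─ G
         │     ├─ A
         │     │  └─ C
         │     │     └─ C *
         │     └─ T *
         ├─ G *
         │  ├─ A
         │  │  └─ T *
         │  │     └─ T *
         │  └─ G
         │     └─ C *
         └─ T
            ├─ C
            │  └─ T *
            ├─ G
            │  └─ G *
            └─ T *
Counting every labelled node above: 24.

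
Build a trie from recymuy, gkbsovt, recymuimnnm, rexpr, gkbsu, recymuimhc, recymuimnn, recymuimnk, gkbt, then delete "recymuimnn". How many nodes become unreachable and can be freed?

0

A node on "recymuimnn"'s path can go only if nothing else ends at it or branches off below it.
Every node on "recymuimnn" is still needed (e.g. by "recymuimnnm"), so nothing is freed.
Nodes removed: 0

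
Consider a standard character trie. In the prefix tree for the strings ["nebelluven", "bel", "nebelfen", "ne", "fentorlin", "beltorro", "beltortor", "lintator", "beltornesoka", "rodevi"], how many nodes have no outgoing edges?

8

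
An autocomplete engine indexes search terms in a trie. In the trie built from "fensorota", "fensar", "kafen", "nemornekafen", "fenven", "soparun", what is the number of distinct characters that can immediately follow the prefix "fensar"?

Walk "fensar" from the root, arriving at one node.
No stored string extends past "fensar".
That node has 0 child edges.

0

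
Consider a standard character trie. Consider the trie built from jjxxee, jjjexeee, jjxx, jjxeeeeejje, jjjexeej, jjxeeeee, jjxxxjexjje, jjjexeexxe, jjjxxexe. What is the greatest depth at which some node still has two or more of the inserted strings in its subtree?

Equivalently: take the maximum, over all pairs, of their longest common prefix length.
e.g. "jjxeeeee" and "jjxeeeeejje" share the prefix "jjxeeeee" of length 8; no pair shares a longer one.
Longest shared-prefix length: 8

8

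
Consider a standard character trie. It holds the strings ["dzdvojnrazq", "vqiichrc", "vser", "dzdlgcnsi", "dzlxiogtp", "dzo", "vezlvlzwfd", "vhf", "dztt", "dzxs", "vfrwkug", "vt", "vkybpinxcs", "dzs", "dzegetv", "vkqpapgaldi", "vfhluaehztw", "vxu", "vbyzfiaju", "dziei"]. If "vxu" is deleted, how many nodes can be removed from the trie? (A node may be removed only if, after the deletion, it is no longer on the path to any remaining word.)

2

After clearing the end-marker at "vxu", prune upward until reaching a node still needed by another word.
The suffix "xu" (2 nodes) is used only by "vxu"; the node for "v" still has the child "q", so pruning stops there.
Nodes removed: 2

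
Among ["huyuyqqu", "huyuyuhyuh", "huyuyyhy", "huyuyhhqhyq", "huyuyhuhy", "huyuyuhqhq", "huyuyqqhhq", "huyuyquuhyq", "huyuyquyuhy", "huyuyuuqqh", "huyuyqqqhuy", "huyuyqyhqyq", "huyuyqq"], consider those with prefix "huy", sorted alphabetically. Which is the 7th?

DFS of the "huy" subtree visits, in order: "huyuyhhqhyq", "huyuyhuhy", "huyuyqq", "huyuyqqhhq", "huyuyqqqhuy", "huyuyqqu", "huyuyquuhyq", "huyuyquyuhy", "huyuyqyhqyq", "huyuyuhqhq", "huyuyuhyuh", "huyuyuuqqh", "huyuyyhy"
The 7th is huyuyquuhyq.

huyuyquuhyq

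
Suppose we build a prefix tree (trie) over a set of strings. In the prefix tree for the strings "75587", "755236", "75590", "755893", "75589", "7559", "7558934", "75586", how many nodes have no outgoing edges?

Leaves are exactly the stored words that no other stored word extends.
Those words: "755236", "75586", "75587", "7558934", "75590"
Leaf count: 5

5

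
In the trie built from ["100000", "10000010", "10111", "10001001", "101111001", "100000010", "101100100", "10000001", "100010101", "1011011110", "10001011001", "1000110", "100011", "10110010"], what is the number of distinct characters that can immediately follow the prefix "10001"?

2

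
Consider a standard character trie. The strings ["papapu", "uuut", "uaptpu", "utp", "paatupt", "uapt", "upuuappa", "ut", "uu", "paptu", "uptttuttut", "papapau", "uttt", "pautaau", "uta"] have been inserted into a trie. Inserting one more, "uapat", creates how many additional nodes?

2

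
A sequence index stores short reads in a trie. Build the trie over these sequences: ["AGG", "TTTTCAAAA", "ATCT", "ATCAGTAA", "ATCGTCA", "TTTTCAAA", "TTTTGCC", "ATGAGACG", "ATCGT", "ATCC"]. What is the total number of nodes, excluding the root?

Trie structure (* marks end of a word):
(root)
├─ A
│  ├─ G
│  │  └─ G *
│  └─ T
│     ├─ C
│     │  ├─ A
│     │  │  └─ G
│     │  │     └─ T
│     │  │        └─ A
│     │  │           └─ A *
│     │  ├─ C *
│     │  ├─ G
│     │  │  └─ T *
│     │  │     └─ C
│     │  │        └─ A *
│     │  └─ T *
│     └─ G
│        └─ A
│           └─ G
│              └─ A
│                 └─ C
│                    └─ G *
└─ T
   └─ T
      └─ T
         └─ T
            ├─ C
            │  └─ A
            │     └─ A
            │        └─ A *
            │           └─ A *
            └─ G
               └─ C
                  └─ C *
Counting every labelled node above: 34.

34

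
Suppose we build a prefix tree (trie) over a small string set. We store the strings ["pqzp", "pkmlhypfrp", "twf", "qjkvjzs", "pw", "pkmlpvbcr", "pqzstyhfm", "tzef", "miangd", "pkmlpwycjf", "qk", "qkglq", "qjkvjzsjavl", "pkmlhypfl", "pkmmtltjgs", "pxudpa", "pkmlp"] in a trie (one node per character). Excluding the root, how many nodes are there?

Insert word by word; a character creates a node only if that edge doesn't already exist:
  "pqzp" → 4 new (p, q, z, p)
  "pkmlhypfrp" → prefix "p" already present; 9 new (k, m, l, h, y, p, f, r, p)
  "twf" → 3 new (t, w, f)
  "qjkvjzs" → 7 new (q, j, k, v, j, z, s)
  "pw" → prefix "p" already present; 1 new (w)
  "pkmlpvbcr" → prefix "pkml" already present; 5 new (p, v, b, c, r)
  "pqzstyhfm" → prefix "pqz" already present; 6 new (s, t, y, h, f, m)
  "tzef" → prefix "t" already present; 3 new (z, e, f)
  "miangd" → 6 new (m, i, a, n, g, d)
  "pkmlpwycjf" → prefix "pkmlp" already present; 5 new (w, y, c, j, f)
  "qk" → prefix "q" already present; 1 new (k)
  "qkglq" → prefix "qk" already present; 3 new (g, l, q)
  "qjkvjzsjavl" → prefix "qjkvjzs" already present; 4 new (j, a, v, l)
  "pkmlhypfl" → prefix "pkmlhypf" already present; 1 new (l)
  "pkmmtltjgs" → prefix "pkm" already present; 7 new (m, t, l, t, j, g, s)
  "pxudpa" → prefix "p" already present; 5 new (x, u, d, p, a)
  "pkmlp" → prefix "pkmlp" already present; 0 new (none)
Total nodes = 4 + 9 + 3 + 7 + 1 + 5 + 6 + 3 + 6 + 5 + 1 + 3 + 4 + 1 + 7 + 5 + 0 = 70

70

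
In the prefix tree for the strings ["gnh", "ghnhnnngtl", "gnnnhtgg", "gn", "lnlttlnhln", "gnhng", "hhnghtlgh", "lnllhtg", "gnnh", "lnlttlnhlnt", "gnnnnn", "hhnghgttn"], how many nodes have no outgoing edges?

9

Leaves are exactly the stored words that no other stored word extends.
Those words: "ghnhnnngtl", "gnhng", "gnnh", "gnnnhtgg", "gnnnnn", "hhnghgttn", "hhnghtlgh", "lnllhtg", "lnlttlnhlnt"
Leaf count: 9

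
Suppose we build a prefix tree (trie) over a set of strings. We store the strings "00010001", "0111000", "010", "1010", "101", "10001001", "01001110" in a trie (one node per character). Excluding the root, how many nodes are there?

30

For each word, the new-node count is its length minus the longest prefix already in the trie:
  "00010001" → 8 new (0, 0, 0, 1, 0, 0, 0, 1)
  "0111000" → prefix "0" already present; 6 new (1, 1, 1, 0, 0, 0)
  "010" → prefix "01" already present; 1 new (0)
  "1010" → 4 new (1, 0, 1, 0)
  "101" → prefix "101" already present; 0 new (none)
  "10001001" → prefix "10" already present; 6 new (0, 0, 1, 0, 0, 1)
  "01001110" → prefix "010" already present; 5 new (0, 1, 1, 1, 0)
Total nodes = 8 + 6 + 1 + 4 + 0 + 6 + 5 = 30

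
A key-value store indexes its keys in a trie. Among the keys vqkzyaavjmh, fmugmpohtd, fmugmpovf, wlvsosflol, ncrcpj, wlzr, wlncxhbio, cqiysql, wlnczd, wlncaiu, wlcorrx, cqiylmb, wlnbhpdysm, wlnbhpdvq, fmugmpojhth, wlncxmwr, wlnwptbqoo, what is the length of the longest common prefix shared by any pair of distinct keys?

7

Look for the deepest trie node that still has at least two words in its subtree.
e.g. "fmugmpohtd" and "fmugmpojhth" share the prefix "fmugmpo" of length 7; no pair shares a longer one.
Longest shared-prefix length: 7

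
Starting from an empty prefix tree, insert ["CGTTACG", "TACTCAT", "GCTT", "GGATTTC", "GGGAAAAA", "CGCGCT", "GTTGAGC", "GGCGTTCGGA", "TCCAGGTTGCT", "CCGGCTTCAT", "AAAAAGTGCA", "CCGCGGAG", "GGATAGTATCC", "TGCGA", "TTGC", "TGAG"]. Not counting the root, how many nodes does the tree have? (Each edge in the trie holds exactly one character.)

Trace insertions, counting only characters that open a new branch:
  "CGTTACG" → 7 new (C, G, T, T, A, C, G)
  "TACTCAT" → 7 new (T, A, C, T, C, A, T)
  "GCTT" → 4 new (G, C, T, T)
  "GGATTTC" → prefix "G" already present; 6 new (G, A, T, T, T, C)
  "GGGAAAAA" → prefix "GG" already present; 6 new (G, A, A, A, A, A)
  "CGCGCT" → prefix "CG" already present; 4 new (C, G, C, T)
  "GTTGAGC" → prefix "G" already present; 6 new (T, T, G, A, G, C)
  "GGCGTTCGGA" → prefix "GG" already present; 8 new (C, G, T, T, C, G, G, A)
  "TCCAGGTTGCT" → prefix "T" already present; 10 new (C, C, A, G, G, T, T, G, C, T)
  "CCGGCTTCAT" → prefix "C" already present; 9 new (C, G, G, C, T, T, C, A, T)
  "AAAAAGTGCA" → 10 new (A, A, A, A, A, G, T, G, C, A)
  "CCGCGGAG" → prefix "CCG" already present; 5 new (C, G, G, A, G)
  "GGATAGTATCC" → prefix "GGAT" already present; 7 new (A, G, T, A, T, C, C)
  "TGCGA" → prefix "T" already present; 4 new (G, C, G, A)
  "TTGC" → prefix "T" already present; 3 new (T, G, C)
  "TGAG" → prefix "TG" already present; 2 new (A, G)
Total nodes = 7 + 7 + 4 + 6 + 6 + 4 + 6 + 8 + 10 + 9 + 10 + 5 + 7 + 4 + 3 + 2 = 98

98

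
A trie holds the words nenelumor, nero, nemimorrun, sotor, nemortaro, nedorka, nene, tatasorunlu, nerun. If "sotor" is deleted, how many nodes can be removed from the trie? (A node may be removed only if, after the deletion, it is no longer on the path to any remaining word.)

Walk "sotor" from the leaf back toward the root, removing each node that no remaining word uses.
No other word shares any prefix with "sotor", so all 5 of its nodes go.
Nodes removed: 5

5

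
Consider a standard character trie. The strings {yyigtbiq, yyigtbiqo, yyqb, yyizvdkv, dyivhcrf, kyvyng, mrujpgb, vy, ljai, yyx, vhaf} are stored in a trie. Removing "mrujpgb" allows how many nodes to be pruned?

Walk "mrujpgb" from the leaf back toward the root, removing each node that no remaining word uses.
No other word shares any prefix with "mrujpgb", so all 7 of its nodes go.
Nodes removed: 7

7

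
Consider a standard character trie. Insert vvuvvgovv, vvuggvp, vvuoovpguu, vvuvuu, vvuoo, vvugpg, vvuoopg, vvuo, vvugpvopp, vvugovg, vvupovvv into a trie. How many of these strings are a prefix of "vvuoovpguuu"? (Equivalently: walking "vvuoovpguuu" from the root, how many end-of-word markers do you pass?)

Walk "vvuoovpguuu" from the root; an end-of-word marker is hit whenever a stored word is a prefix of "vvuoovpguuu".
Prefixes of the query that are stored words: "vvuo", "vvuoo", "vvuoovpguu"
Count: 3

3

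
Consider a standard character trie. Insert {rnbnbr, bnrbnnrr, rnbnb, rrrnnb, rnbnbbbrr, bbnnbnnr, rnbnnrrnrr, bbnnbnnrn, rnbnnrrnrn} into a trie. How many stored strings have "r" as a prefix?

6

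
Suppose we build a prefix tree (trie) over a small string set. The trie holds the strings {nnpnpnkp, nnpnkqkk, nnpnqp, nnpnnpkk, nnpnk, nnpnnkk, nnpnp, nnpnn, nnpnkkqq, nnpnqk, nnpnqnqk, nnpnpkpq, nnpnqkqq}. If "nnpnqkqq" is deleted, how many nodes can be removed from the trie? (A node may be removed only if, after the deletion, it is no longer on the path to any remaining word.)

2

After clearing the end-marker at "nnpnqkqq", prune upward until reaching a node still needed by another word.
The suffix "qq" (2 nodes) is used only by "nnpnqkqq"; "nnpnqk" is itself a stored word, so pruning stops there.
Nodes removed: 2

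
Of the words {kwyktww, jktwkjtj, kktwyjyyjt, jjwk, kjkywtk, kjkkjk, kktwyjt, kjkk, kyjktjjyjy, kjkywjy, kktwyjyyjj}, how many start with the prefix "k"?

9

Walk to "k"; the words in its subtree are exactly those with that prefix.
Matches: "kjkk", "kjkkjk", "kjkywjy", "kjkywtk", "kktwyjt", "kktwyjyyjj", "kktwyjyyjt", "kwyktww", "kyjktjjyjy"
Count: 9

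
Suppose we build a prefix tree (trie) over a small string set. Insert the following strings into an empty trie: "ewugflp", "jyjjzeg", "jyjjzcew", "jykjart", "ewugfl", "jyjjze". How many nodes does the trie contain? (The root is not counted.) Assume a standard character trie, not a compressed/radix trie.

22

Trie structure (* marks end of a word):
(root)
├─ e
│  └─ w
│     └─ u
│        └─ g
│           └─ f
│              └─ l *
│                 └─ p *
└─ j
   └─ y
      ├─ j
      │  └─ j
      │     └─ z
      │        ├─ c
      │        │  └─ e
      │        │     └─ w *
      │        └─ e *
      │           └─ g *
      └─ k
         └─ j
            └─ a
               └─ r
                  └─ t *
Counting every labelled node above: 22.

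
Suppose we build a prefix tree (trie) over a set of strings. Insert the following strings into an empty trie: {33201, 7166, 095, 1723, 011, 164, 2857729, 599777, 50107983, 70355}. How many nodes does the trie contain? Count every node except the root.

Trace insertions, counting only characters that open a new branch:
  "33201" → 5 new (3, 3, 2, 0, 1)
  "7166" → 4 new (7, 1, 6, 6)
  "095" → 3 new (0, 9, 5)
  "1723" → 4 new (1, 7, 2, 3)
  "011" → prefix "0" already present; 2 new (1, 1)
  "164" → prefix "1" already present; 2 new (6, 4)
  "2857729" → 7 new (2, 8, 5, 7, 7, 2, 9)
  "599777" → 6 new (5, 9, 9, 7, 7, 7)
  "50107983" → prefix "5" already present; 7 new (0, 1, 0, 7, 9, 8, 3)
  "70355" → prefix "7" already present; 4 new (0, 3, 5, 5)
Total nodes = 5 + 4 + 3 + 4 + 2 + 2 + 7 + 6 + 7 + 4 = 44

44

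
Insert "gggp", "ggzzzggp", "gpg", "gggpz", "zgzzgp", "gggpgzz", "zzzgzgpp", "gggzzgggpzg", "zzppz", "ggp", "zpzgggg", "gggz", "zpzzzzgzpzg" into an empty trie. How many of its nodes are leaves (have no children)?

A leaf is a node with no children — equivalently, the end of a word that is not a proper prefix of any other stored word.
Those words: "gggpgzz", "gggpz", "gggzzgggpzg", "ggp", "ggzzzggp", "gpg", "zgzzgp", "zpzgggg", "zpzzzzgzpzg", "zzppz", "zzzgzgpp"
Leaf count: 11

11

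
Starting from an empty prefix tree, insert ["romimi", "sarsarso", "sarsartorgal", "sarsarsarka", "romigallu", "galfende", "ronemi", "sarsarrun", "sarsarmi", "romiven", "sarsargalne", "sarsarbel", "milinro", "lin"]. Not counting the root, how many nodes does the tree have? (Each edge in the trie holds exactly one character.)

Count nodes per top-level branch (shared prefixes stored once):
  'g'-branch (galfende): 8 nodes
  'l'-branch (lin): 3 nodes
  'm'-branch (milinro): 7 nodes
  'r'-branch (romigallu, romimi, romiven, ronemi): 18 nodes
  's'-branch (sarsarbel, sarsargalne, sarsarmi, sarsarrun, sarsarsarka, sarsarso, sarsartorgal): 31 nodes
Sum: 67

67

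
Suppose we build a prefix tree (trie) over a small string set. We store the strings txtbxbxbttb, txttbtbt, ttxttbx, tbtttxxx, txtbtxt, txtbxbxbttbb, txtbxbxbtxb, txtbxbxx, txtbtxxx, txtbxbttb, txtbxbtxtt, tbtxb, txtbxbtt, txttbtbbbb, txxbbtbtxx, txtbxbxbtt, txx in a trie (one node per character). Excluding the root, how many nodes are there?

Trace insertions, counting only characters that open a new branch:
  "txtbxbxbttb" → 11 new (t, x, t, b, x, b, x, b, t, t, b)
  "txttbtbt" → prefix "txt" already present; 5 new (t, b, t, b, t)
  "ttxttbx" → prefix "t" already present; 6 new (t, x, t, t, b, x)
  "tbtttxxx" → prefix "t" already present; 7 new (b, t, t, t, x, x, x)
  "txtbtxt" → prefix "txtb" already present; 3 new (t, x, t)
  "txtbxbxbttbb" → prefix "txtbxbxbttb" already present; 1 new (b)
  "txtbxbxbtxb" → prefix "txtbxbxbt" already present; 2 new (x, b)
  "txtbxbxx" → prefix "txtbxbx" already present; 1 new (x)
  "txtbtxxx" → prefix "txtbtx" already present; 2 new (x, x)
  "txtbxbttb" → prefix "txtbxb" already present; 3 new (t, t, b)
  "txtbxbtxtt" → prefix "txtbxbt" already present; 3 new (x, t, t)
  "tbtxb" → prefix "tbt" already present; 2 new (x, b)
  "txtbxbtt" → prefix "txtbxbtt" already present; 0 new (none)
  "txttbtbbbb" → prefix "txttbtb" already present; 3 new (b, b, b)
  "txxbbtbtxx" → prefix "tx" already present; 8 new (x, b, b, t, b, t, x, x)
  "txtbxbxbtt" → prefix "txtbxbxbtt" already present; 0 new (none)
  "txx" → prefix "txx" already present; 0 new (none)
Total nodes = 11 + 5 + 6 + 7 + 3 + 1 + 2 + 1 + 2 + 3 + 3 + 2 + 0 + 3 + 8 + 0 + 0 = 57

57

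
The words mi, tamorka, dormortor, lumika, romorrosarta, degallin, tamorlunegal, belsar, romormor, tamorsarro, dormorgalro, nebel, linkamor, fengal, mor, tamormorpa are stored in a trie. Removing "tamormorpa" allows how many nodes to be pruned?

A node on "tamormorpa"'s path can go only if nothing else ends at it or branches off below it.
The suffix "morpa" (5 nodes) is used only by "tamormorpa"; the node for "tamor" still has the child "k", so pruning stops there.
Nodes removed: 5

5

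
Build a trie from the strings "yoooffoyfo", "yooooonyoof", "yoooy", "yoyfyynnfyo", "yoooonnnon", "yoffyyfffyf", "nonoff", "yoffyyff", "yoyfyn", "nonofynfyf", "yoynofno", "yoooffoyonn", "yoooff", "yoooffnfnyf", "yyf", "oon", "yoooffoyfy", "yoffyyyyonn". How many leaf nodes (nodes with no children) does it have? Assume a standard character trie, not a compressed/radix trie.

16

Leaves are exactly the stored words that no other stored word extends.
Those words: "nonoff", "nonofynfyf", "oon", "yoffyyfffyf", "yoffyyyyonn", "yoooffnfnyf", "yoooffoyfo", "yoooffoyfy", "yoooffoyonn", "yoooonnnon", "yooooonyoof", "yoooy", "yoyfyn", "yoyfyynnfyo", "yoynofno", "yyf"
Leaf count: 16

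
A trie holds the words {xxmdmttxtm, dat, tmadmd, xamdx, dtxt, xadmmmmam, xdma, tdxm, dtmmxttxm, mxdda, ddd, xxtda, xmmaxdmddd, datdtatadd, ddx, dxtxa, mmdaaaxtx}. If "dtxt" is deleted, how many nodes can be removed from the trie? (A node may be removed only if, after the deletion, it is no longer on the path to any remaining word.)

2

After clearing the end-marker at "dtxt", prune upward until reaching a node still needed by another word.
The suffix "xt" (2 nodes) is used only by "dtxt"; the node for "dt" still has the child "m", so pruning stops there.
Nodes removed: 2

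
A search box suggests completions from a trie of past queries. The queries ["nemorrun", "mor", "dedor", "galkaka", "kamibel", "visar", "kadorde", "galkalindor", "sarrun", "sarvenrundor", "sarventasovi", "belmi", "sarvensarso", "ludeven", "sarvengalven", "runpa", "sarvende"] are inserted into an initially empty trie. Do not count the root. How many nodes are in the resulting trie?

97

Trace insertions, counting only characters that open a new branch:
  "nemorrun" → 8 new (n, e, m, o, r, r, u, n)
  "mor" → 3 new (m, o, r)
  "dedor" → 5 new (d, e, d, o, r)
  "galkaka" → 7 new (g, a, l, k, a, k, a)
  "kamibel" → 7 new (k, a, m, i, b, e, l)
  "visar" → 5 new (v, i, s, a, r)
  "kadorde" → prefix "ka" already present; 5 new (d, o, r, d, e)
  "galkalindor" → prefix "galka" already present; 6 new (l, i, n, d, o, r)
  "sarrun" → 6 new (s, a, r, r, u, n)
  "sarvenrundor" → prefix "sar" already present; 9 new (v, e, n, r, u, n, d, o, r)
  "sarventasovi" → prefix "sarven" already present; 6 new (t, a, s, o, v, i)
  "belmi" → 5 new (b, e, l, m, i)
  "sarvensarso" → prefix "sarven" already present; 5 new (s, a, r, s, o)
  "ludeven" → 7 new (l, u, d, e, v, e, n)
  "sarvengalven" → prefix "sarven" already present; 6 new (g, a, l, v, e, n)
  "runpa" → 5 new (r, u, n, p, a)
  "sarvende" → prefix "sarven" already present; 2 new (d, e)
Total nodes = 8 + 3 + 5 + 7 + 7 + 5 + 5 + 6 + 6 + 9 + 6 + 5 + 5 + 7 + 6 + 5 + 2 = 97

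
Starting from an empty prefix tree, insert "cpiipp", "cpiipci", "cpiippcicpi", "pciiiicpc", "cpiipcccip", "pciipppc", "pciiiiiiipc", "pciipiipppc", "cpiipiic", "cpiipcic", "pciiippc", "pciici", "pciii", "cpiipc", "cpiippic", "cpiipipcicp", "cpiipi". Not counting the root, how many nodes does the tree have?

Count nodes per top-level branch (shared prefixes stored once):
  'c'-branch (cpiipc, cpiipcccip, cpiipci, cpiipcic, cpiipi, cpiipiic, cpiipipcicp, cpiipp, cpiippcicpi, cpiippic): 28 nodes
  'p'-branch (pciici, pciii, pciiiicpc, pciiiiiiipc, pciiippc, pciipiipppc, pciipppc): 29 nodes
Sum: 57

57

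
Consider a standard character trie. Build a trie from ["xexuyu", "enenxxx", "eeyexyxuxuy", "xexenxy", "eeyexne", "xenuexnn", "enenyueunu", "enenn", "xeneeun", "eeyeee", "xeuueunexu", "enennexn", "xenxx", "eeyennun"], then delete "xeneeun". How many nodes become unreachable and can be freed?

4

A node on "xeneeun"'s path can go only if nothing else ends at it or branches off below it.
The suffix "eeun" (4 nodes) is used only by "xeneeun"; the node for "xen" still has the child "u", so pruning stops there.
Nodes removed: 4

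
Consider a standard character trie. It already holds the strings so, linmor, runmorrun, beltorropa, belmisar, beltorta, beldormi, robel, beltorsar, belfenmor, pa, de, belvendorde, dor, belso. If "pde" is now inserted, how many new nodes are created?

2

Walking "pde" from the root, the first 1 characters ("p") follow existing edges; "d" is the first miss.
Each of the 2 remaining characters creates one node.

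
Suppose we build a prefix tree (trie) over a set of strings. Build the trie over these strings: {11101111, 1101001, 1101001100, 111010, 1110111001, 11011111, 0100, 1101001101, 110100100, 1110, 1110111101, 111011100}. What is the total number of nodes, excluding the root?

Insert word by word; a character creates a node only if that edge doesn't already exist:
  "11101111" → 8 new (1, 1, 1, 0, 1, 1, 1, 1)
  "1101001" → prefix "11" already present; 5 new (0, 1, 0, 0, 1)
  "1101001100" → prefix "1101001" already present; 3 new (1, 0, 0)
  "111010" → prefix "11101" already present; 1 new (0)
  "1110111001" → prefix "1110111" already present; 3 new (0, 0, 1)
  "11011111" → prefix "1101" already present; 4 new (1, 1, 1, 1)
  "0100" → 4 new (0, 1, 0, 0)
  "1101001101" → prefix "110100110" already present; 1 new (1)
  "110100100" → prefix "1101001" already present; 2 new (0, 0)
  "1110" → prefix "1110" already present; 0 new (none)
  "1110111101" → prefix "11101111" already present; 2 new (0, 1)
  "111011100" → prefix "111011100" already present; 0 new (none)
Total nodes = 8 + 5 + 3 + 1 + 3 + 4 + 4 + 1 + 2 + 0 + 2 + 0 = 33

33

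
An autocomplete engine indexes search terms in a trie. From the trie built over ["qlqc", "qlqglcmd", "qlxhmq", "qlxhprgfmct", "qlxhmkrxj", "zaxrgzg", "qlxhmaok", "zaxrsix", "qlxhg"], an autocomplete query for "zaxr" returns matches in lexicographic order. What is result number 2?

Words with prefix "zaxr", in lexicographic order: "zaxrgzg", "zaxrsix"
Position 2: zaxrsix

zaxrsix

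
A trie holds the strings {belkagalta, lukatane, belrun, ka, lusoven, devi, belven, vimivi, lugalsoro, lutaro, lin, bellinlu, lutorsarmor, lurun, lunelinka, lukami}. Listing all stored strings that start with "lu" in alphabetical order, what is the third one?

lukatane

DFS of the "lu" subtree visits, in order: "lugalsoro", "lukami", "lukatane", "lunelinka", "lurun", "lusoven", "lutaro", "lutorsarmor"
Position 3: lukatane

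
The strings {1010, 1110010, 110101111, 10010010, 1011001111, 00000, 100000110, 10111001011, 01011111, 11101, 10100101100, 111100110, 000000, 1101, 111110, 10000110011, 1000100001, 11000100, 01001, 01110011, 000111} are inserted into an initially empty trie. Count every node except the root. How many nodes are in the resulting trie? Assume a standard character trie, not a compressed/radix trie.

Count nodes per top-level branch (shared prefixes stored once):
  '0'-branch (00000, 000000, 000111, 01001, 01011111, 01110011): 24 nodes
  '1'-branch (100000110, 10000110011, 1000100001, 10010010, 1010, 10100101100, 1011001111, 10111001011, 11000100, 1101, 110101111, 1110010, 11101, 111100110, 111110): 76 nodes
Sum: 100

100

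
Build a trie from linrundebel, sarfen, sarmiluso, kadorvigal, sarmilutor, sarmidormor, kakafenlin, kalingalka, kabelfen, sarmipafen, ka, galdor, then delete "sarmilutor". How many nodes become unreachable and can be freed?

A node on "sarmilutor"'s path can go only if nothing else ends at it or branches off below it.
The suffix "tor" (3 nodes) is used only by "sarmilutor"; the node for "sarmilu" still has the child "s", so pruning stops there.
Nodes removed: 3

3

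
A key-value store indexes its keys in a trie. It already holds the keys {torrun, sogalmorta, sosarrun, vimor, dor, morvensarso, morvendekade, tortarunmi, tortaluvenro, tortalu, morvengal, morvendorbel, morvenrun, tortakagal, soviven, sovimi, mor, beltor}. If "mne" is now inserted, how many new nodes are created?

"m" is already a path in the trie; the remaining "ne" must be added.
So 3 − 1 = 2 new nodes.

2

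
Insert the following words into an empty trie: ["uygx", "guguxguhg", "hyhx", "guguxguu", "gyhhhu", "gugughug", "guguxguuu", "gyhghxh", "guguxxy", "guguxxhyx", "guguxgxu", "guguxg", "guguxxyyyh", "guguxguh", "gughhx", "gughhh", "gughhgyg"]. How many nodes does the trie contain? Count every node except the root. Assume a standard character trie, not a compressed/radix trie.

Insert word by word; a character creates a node only if that edge doesn't already exist:
  "uygx" → 4 new (u, y, g, x)
  "guguxguhg" → 9 new (g, u, g, u, x, g, u, h, g)
  "hyhx" → 4 new (h, y, h, x)
  "guguxguu" → prefix "guguxgu" already present; 1 new (u)
  "gyhhhu" → prefix "g" already present; 5 new (y, h, h, h, u)
  "gugughug" → prefix "gugu" already present; 4 new (g, h, u, g)
  "guguxguuu" → prefix "guguxguu" already present; 1 new (u)
  "gyhghxh" → prefix "gyh" already present; 4 new (g, h, x, h)
  "guguxxy" → prefix "gugux" already present; 2 new (x, y)
  "guguxxhyx" → prefix "guguxx" already present; 3 new (h, y, x)
  "guguxgxu" → prefix "guguxg" already present; 2 new (x, u)
  "guguxg" → prefix "guguxg" already present; 0 new (none)
  "guguxxyyyh" → prefix "guguxxy" already present; 3 new (y, y, h)
  "guguxguh" → prefix "guguxguh" already present; 0 new (none)
  "gughhx" → prefix "gug" already present; 3 new (h, h, x)
  "gughhh" → prefix "gughh" already present; 1 new (h)
  "gughhgyg" → prefix "gughh" already present; 3 new (g, y, g)
Total nodes = 4 + 9 + 4 + 1 + 5 + 4 + 1 + 4 + 2 + 3 + 2 + 0 + 3 + 0 + 3 + 1 + 3 = 49

49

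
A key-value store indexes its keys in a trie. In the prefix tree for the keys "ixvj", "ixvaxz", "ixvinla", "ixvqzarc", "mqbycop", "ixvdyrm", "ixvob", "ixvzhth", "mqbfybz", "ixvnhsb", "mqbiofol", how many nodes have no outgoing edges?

11

Leaves are exactly the stored words that no other stored word extends.
Those words: "ixvaxz", "ixvdyrm", "ixvinla", "ixvj", "ixvnhsb", "ixvob", "ixvqzarc", "ixvzhth", "mqbfybz", "mqbiofol", "mqbycop"
Leaf count: 11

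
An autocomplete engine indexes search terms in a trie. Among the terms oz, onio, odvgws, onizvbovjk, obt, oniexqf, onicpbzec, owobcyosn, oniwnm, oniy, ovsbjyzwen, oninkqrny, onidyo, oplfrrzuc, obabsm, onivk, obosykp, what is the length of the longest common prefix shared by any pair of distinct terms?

3

Equivalently: take the maximum, over all pairs, of their longest common prefix length.
"onicpbzec" and "onidyo" agree on "oni" (3 characters) before diverging; nothing deeper is shared.
Longest shared-prefix length: 3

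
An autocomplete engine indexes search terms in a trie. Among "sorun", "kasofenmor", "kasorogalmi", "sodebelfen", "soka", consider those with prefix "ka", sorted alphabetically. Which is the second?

DFS of the "ka" subtree visits, in order: "kasofenmor", "kasorogalmi"
The 2nd is kasorogalmi.

kasorogalmi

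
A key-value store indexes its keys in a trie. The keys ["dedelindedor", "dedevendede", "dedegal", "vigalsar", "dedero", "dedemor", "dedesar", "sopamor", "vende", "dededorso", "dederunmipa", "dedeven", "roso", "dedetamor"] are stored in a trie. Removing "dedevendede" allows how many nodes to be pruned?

A node on "dedevendede"'s path can go only if nothing else ends at it or branches off below it.
The suffix "dede" (4 nodes) is used only by "dedevendede"; "dedeven" is itself a stored word, so pruning stops there.
Nodes removed: 4

4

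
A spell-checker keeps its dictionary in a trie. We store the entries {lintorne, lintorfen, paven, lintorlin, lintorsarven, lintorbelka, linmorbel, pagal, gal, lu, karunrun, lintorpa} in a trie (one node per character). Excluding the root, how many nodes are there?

53

For each word, the new-node count is its length minus the longest prefix already in the trie:
  "lintorne" → 8 new (l, i, n, t, o, r, n, e)
  "lintorfen" → prefix "lintor" already present; 3 new (f, e, n)
  "paven" → 5 new (p, a, v, e, n)
  "lintorlin" → prefix "lintor" already present; 3 new (l, i, n)
  "lintorsarven" → prefix "lintor" already present; 6 new (s, a, r, v, e, n)
  "lintorbelka" → prefix "lintor" already present; 5 new (b, e, l, k, a)
  "linmorbel" → prefix "lin" already present; 6 new (m, o, r, b, e, l)
  "pagal" → prefix "pa" already present; 3 new (g, a, l)
  "gal" → 3 new (g, a, l)
  "lu" → prefix "l" already present; 1 new (u)
  "karunrun" → 8 new (k, a, r, u, n, r, u, n)
  "lintorpa" → prefix "lintor" already present; 2 new (p, a)
Total nodes = 8 + 3 + 5 + 3 + 6 + 5 + 6 + 3 + 3 + 1 + 8 + 2 = 53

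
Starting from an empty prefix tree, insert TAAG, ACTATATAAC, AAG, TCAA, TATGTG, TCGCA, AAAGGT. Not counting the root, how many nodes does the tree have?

30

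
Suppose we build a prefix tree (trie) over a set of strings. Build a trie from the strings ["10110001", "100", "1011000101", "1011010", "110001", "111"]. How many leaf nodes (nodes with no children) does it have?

A leaf is a node with no children — equivalently, the end of a word that is not a proper prefix of any other stored word.
Those words: "100", "1011000101", "1011010", "110001", "111"
Leaf count: 5

5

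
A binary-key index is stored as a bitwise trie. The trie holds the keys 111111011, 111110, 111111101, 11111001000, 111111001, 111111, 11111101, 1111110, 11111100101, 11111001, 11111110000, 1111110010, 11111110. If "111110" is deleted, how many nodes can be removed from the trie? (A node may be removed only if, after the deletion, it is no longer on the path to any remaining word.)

0

Walk "111110" from the leaf back toward the root, removing each node that no remaining word uses.
Every node on "111110" is still needed (e.g. by "11111001000"), so nothing is freed.
Nodes removed: 0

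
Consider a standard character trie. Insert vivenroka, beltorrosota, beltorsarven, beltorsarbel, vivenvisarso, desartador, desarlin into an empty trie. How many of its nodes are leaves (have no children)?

7

A leaf is a node with no children — equivalently, the end of a word that is not a proper prefix of any other stored word.
Those words: "beltorrosota", "beltorsarbel", "beltorsarven", "desarlin", "desartador", "vivenroka", "vivenvisarso"
Leaf count: 7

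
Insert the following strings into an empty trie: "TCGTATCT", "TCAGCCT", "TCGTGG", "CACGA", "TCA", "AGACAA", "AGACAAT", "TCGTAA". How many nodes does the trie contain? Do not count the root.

28

For each word, the new-node count is its length minus the longest prefix already in the trie:
  "TCGTATCT" → 8 new (T, C, G, T, A, T, C, T)
  "TCAGCCT" → prefix "TC" already present; 5 new (A, G, C, C, T)
  "TCGTGG" → prefix "TCGT" already present; 2 new (G, G)
  "CACGA" → 5 new (C, A, C, G, A)
  "TCA" → prefix "TCA" already present; 0 new (none)
  "AGACAA" → 6 new (A, G, A, C, A, A)
  "AGACAAT" → prefix "AGACAA" already present; 1 new (T)
  "TCGTAA" → prefix "TCGTA" already present; 1 new (A)
Total nodes = 8 + 5 + 2 + 5 + 0 + 6 + 1 + 1 = 28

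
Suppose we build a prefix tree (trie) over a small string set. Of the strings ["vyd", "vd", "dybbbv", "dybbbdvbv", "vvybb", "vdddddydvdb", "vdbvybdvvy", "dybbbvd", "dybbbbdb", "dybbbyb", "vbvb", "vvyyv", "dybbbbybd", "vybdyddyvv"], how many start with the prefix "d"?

Traverse to the node for "d", then collect every word in that subtree.
Words under "d": dybbbbdb, dybbbbybd, dybbbdvbv, dybbbv, dybbbvd, dybbbyb
Count: 6

6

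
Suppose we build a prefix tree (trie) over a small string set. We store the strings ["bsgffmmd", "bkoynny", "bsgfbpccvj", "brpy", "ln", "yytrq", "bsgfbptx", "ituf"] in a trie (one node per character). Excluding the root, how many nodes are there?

36

Trie structure (* marks end of a word):
(root)
├─ b
│  ├─ k
│  │  └─ o
│  │     └─ y
│  │        └─ n
│  │           └─ n
│  │              └─ y *
│  ├─ r
│  │  └─ p
│  │     └─ y *
│  └─ s
│     └─ g
│        └─ f
│           ├─ b
│           │  └─ p
│           │     ├─ c
│           │     │  └─ c
│           │     │     └─ v
│           │     │        └─ j *
│           │     └─ t
│           │        └─ x *
│           └─ f
│              └─ m
│                 └─ m
│                    └─ d *
├─ i
│  └─ t
│     └─ u
│        └─ f *
├─ l
│  └─ n *
└─ y
   └─ y
      └─ t
         └─ r
            └─ q *
Counting every labelled node above: 36.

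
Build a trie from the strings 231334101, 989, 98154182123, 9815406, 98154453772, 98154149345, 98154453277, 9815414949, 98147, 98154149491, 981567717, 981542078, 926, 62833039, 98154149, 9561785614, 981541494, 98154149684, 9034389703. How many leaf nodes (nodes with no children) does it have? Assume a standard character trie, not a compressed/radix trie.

16

Leaves are exactly the stored words that no other stored word extends.
Those words: "231334101", "62833039", "9034389703", "926", "9561785614", "98147", "9815406", "98154149345", "98154149491", "98154149684", "98154182123", "981542078", "98154453277", "98154453772", "981567717", "989"
Leaf count: 16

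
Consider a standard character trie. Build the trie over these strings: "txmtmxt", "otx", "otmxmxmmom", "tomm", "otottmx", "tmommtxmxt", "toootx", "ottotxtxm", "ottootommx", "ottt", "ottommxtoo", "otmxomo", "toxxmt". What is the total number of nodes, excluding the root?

66

Trace insertions, counting only characters that open a new branch:
  "txmtmxt" → 7 new (t, x, m, t, m, x, t)
  "otx" → 3 new (o, t, x)
  "otmxmxmmom" → prefix "ot" already present; 8 new (m, x, m, x, m, m, o, m)
  "tomm" → prefix "t" already present; 3 new (o, m, m)
  "otottmx" → prefix "ot" already present; 5 new (o, t, t, m, x)
  "tmommtxmxt" → prefix "t" already present; 9 new (m, o, m, m, t, x, m, x, t)
  "toootx" → prefix "to" already present; 4 new (o, o, t, x)
  "ottotxtxm" → prefix "ot" already present; 7 new (t, o, t, x, t, x, m)
  "ottootommx" → prefix "otto" already present; 6 new (o, t, o, m, m, x)
  "ottt" → prefix "ott" already present; 1 new (t)
  "ottommxtoo" → prefix "otto" already present; 6 new (m, m, x, t, o, o)
  "otmxomo" → prefix "otmx" already present; 3 new (o, m, o)
  "toxxmt" → prefix "to" already present; 4 new (x, x, m, t)
Total nodes = 7 + 3 + 8 + 3 + 5 + 9 + 4 + 7 + 6 + 1 + 6 + 3 + 4 = 66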